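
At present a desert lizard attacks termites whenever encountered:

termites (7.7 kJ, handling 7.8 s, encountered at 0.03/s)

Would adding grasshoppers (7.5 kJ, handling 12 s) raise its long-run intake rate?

Intake rate on the current diet: R = (0.03×7.7) / (1 + 0.03×7.8) = 0.231/1.234 = 0.1872 kJ/s.
grasshoppers: E/h = 7.5/12 = 0.625 kJ/s.
0.625 > 0.1872, so adding grasshoppers raises the average — include it.

Yes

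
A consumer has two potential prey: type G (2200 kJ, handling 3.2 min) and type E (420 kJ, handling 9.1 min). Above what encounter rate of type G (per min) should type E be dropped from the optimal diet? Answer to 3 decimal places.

0.022 per min

At the threshold, the rate on type G alone equals the profitability of type E: λ·2200/(1 + λ·3.2) = 420/9.1 = 46.15.
Rearranging, λ(2200 − 46.15×3.2) = 46.15, so λ = 46.15/2052 = 0.02249 per min.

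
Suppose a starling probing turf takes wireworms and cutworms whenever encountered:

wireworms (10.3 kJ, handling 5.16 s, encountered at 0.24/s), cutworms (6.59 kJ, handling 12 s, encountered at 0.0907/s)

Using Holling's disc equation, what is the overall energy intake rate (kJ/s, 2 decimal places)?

R = Σλ_iE_i / (1 + Σλ_ih_i)
Numerator: 0.24×10.3 + 0.0907×6.59 = 3.07
Denominator: 1 + 0.24×5.16 + 0.0907×12 = 3.327
R = 3.07/3.327 = 0.9227 kJ/s

0.92 kJ/s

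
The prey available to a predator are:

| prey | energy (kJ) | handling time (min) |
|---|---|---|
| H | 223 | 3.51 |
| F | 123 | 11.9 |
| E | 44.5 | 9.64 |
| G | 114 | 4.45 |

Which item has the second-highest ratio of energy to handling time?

In descending order of E/h:
H: 223/3.51 = 63.5 kJ/min
G: 114/4.45 = 25.6 kJ/min
F: 123/11.9 = 10.3 kJ/min
E: 44.5/9.64 = 4.62 kJ/min

G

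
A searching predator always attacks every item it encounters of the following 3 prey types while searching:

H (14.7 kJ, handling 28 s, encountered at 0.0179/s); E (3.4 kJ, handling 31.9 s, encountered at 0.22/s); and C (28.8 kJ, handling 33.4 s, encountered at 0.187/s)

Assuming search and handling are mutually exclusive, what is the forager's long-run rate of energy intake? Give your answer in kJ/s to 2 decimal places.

0.43 kJ/s

R = (0.0179×14.7 + 0.22×3.4 + 0.187×28.8) / (1 + 0.0179×28 + 0.22×31.9 + 0.187×33.4) = 6.397/14.77 = 0.4332 kJ/s.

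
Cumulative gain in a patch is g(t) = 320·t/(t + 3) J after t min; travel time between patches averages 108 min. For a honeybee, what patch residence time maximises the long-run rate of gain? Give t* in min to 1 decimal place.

18.0 min

Optimal t* satisfies g'(t*) = g(t*)/(T + t*).
g'(t) = 320·3/(t + 3)². Setting 320·3/(t+3)² = 320t/[(t+3)(108+t)] gives 3(108+t) = t(t+3), so t² = 3×108 = 324.
t* = √324 = 18 min.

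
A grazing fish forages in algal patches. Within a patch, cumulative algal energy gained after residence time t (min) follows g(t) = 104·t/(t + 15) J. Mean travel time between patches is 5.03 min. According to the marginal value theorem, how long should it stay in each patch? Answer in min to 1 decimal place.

Maximise g(t)/(T+t): set derivative to zero → g'(t)(T+t) = g(t).
g'(t) = 104·15/(t + 15)². Setting 104·15/(t+15)² = 104t/[(t+15)(5.03+t)] gives 15(5.03+t) = t(t+15), so t² = 15×5.03 = 75.45.
t* = √75.45 = 8.686 min.

8.7 min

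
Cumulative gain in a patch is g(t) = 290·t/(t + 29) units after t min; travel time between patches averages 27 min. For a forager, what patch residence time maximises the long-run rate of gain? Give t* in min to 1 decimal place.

28.0 min

By the marginal value theorem, leave when the instantaneous gain rate g'(t) equals the habitat-wide average g(t)/(T + t).
g'(t) = 290·29/(t + 29)². Setting 290·29/(t+29)² = 290t/[(t+29)(27+t)] gives 29(27+t) = t(t+29), so t² = 29×27 = 783.
t* = √783 = 27.98 min.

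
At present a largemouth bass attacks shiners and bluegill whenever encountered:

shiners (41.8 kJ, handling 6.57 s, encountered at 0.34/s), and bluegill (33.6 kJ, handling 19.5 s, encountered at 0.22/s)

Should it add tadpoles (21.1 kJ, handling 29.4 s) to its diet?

No

Intake rate on the current diet: R = (0.34×41.8 + 0.22×33.6) / (1 + 0.34×6.57 + 0.22×19.5) = 21.6/7.524 = 2.871 kJ/s.
tadpoles: E/h = 21.1/29.4 = 0.7177 kJ/s.
0.7177 < 2.871, so adding tadpoles would lower the average — exclude it.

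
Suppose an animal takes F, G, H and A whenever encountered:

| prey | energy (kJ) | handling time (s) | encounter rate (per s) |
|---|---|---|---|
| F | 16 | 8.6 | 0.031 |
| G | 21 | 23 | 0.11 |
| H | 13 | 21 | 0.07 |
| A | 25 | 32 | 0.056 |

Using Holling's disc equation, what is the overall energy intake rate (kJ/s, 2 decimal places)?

Energy encountered per unit search time: 0.031×16 + 0.11×21 + 0.07×13 + 0.056×25 = 5.116 kJ/s.
Handling time per unit search time: 0.031×8.6 + 0.11×23 + 0.07×21 + 0.056×32 = 6.059.
Rate = 5.116/(1 + 6.059) = 0.7248 kJ/s.

0.72 kJ/s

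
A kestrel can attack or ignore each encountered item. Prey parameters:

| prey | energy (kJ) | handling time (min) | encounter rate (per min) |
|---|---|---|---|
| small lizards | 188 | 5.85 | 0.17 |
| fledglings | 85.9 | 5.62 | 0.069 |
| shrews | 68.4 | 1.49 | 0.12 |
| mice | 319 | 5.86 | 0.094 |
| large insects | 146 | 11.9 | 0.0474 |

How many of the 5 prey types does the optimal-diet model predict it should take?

3

Profitabilities (E/h, kJ/min): mice 54.4, shrews 45.9, small lizards 32.1, fledglings 15.3, large insects 12.3. Add prey in this order while the next type's profitability exceeds the intake rate on those already taken.
Rate on top 1: 19.34. shrews: 45.9 > 19.34 → include.
Rate on top 2: 22.08. small lizards: 32.1 > 22.08 → include.
Rate on top 3: 25.75. fledglings: 15.3 < 25.75 → exclude; stop.
Optimal diet: mice, shrews, small lizards — 3 of 5 types.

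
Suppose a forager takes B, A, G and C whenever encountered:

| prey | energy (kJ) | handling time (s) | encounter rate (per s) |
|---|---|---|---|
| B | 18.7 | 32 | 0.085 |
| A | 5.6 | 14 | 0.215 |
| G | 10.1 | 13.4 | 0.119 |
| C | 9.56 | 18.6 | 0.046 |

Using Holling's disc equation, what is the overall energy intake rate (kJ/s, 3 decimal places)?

R = Σλ_iE_i / (1 + Σλ_ih_i)
Numerator: 0.085×18.7 + 0.215×5.6 + 0.119×10.1 + 0.046×9.56 = 4.435
Denominator: 1 + 0.085×32 + 0.215×14 + 0.119×13.4 + 0.046×18.6 = 9.18
R = 4.435/9.18 = 0.4831 kJ/s

0.483 kJ/s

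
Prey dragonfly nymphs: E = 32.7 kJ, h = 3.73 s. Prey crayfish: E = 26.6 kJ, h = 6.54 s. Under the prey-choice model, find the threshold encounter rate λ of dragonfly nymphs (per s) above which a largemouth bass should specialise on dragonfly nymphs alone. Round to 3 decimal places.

The zero-one rule: include crayfish iff E₂/h₂ > λE₁/(1+λh₁). Equality gives the switch point.
λE₁h₂ = E₂ + λE₂h₁ ⇒ λ = E₂/(E₁h₂ − E₂h₁) = 26.6/(213.9 − 99.22) = 0.232 per s.

0.232 per s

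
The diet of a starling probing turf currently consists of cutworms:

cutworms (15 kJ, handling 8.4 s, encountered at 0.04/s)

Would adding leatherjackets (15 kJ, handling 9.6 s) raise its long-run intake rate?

Current rate: (0.04×15)/(1 + 0.04×8.4) = 0.4491 kJ/s.
Profitability of leatherjackets: 15/9.6 = 1.562 kJ/s.
Since 1.562 > R, including leatherjackets increases the long-run rate.

Yes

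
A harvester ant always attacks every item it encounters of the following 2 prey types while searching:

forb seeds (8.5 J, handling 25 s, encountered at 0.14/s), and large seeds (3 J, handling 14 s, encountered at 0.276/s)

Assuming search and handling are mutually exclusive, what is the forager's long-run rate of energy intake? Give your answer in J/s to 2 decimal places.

0.24 J/s

R = (0.14×8.5 + 0.276×3) / (1 + 0.14×25 + 0.276×14) = 2.018/8.364 = 0.2413 J/s.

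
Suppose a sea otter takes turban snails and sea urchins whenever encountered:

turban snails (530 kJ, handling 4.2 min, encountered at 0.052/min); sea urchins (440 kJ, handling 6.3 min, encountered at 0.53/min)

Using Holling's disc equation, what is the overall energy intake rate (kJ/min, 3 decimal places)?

R = Σλ_iE_i / (1 + Σλ_ih_i)
Numerator: 0.052×530 + 0.53×440 = 260.8
Denominator: 1 + 0.052×4.2 + 0.53×6.3 = 4.557
R = 260.8/4.557 = 57.22 kJ/min

57.217 kJ/min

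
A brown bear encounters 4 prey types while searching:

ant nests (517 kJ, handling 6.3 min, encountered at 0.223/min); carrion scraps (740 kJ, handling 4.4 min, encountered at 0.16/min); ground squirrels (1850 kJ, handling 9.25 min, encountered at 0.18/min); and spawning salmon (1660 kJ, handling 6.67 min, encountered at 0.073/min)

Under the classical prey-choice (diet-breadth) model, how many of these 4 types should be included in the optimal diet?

3

Profitabilities (E/h, kJ/min): spawning salmon 249, ground squirrels 200, carrion scraps 168, ant nests 82.1. Add prey in this order while the next type's profitability exceeds the intake rate on those already taken.
Rate on top 1: 81.5. ground squirrels: 200 > 81.5 → include.
Rate on top 2: 144.1. carrion scraps: 168 > 144.1 → include.
Rate on top 3: 148.5. ant nests: 82.1 < 148.5 → exclude; stop.
Optimal diet: spawning salmon, ground squirrels, carrion scraps — 3 of 4 types.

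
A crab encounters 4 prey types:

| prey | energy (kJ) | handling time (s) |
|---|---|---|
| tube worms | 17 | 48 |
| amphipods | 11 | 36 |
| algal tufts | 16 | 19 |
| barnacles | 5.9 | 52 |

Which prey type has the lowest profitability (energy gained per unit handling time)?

In descending order of E/h:
algal tufts: 16/19 = 0.842 kJ/s
tube worms: 17/48 = 0.354 kJ/s
amphipods: 11/36 = 0.306 kJ/s
barnacles: 5.9/52 = 0.113 kJ/s

barnacles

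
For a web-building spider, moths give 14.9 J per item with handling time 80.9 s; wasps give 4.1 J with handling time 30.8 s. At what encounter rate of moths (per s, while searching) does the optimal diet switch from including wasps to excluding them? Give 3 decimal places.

The zero-one rule: include wasps iff E₂/h₂ > λE₁/(1+λh₁). Equality gives the switch point.
λE₁h₂ = E₂ + λE₂h₁ ⇒ λ = E₂/(E₁h₂ − E₂h₁) = 4.1/(458.9 − 331.7) = 0.03223 per s.

0.032 per s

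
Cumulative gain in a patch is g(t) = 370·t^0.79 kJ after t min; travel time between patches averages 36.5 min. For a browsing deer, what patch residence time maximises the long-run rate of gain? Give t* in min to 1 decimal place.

137.3 min

Maximise g(t)/(T+t): set derivative to zero → g'(t)(T+t) = g(t).
g'(t) = 0.79·370·t^-0.21. Setting 0.79·370·t^-0.21 = 370·t^0.79/(36.5+t) gives 0.79(36.5+t) = t, so 0.21·t = 0.79×36.5.
t* = 0.79×36.5/0.21 = 137.3 min.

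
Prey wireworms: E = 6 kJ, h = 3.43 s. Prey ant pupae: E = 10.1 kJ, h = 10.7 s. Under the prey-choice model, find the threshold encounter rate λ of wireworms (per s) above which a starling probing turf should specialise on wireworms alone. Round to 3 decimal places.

0.342 per s

Drop ant pupae once their profitability E₂/h₂ falls below the rate achievable on wireworms alone: E₂/h₂ = λE₁/(1 + λh₁).
Solve for λ: λE₁h₂ = E₂(1 + λh₁) → λ(E₁h₂ − E₂h₁) = E₂ → λ = E₂/(E₁h₂ − E₂h₁).
λ = 10.1/(6×10.7 − 10.1×3.43) = 10.1/29.56 = 0.3417 per s.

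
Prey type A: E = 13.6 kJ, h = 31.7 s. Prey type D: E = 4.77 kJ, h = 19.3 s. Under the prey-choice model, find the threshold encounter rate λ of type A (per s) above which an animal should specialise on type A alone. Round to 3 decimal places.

At the threshold, the rate on type A alone equals the profitability of type D: λ·13.6/(1 + λ·31.7) = 4.77/19.3 = 0.2472.
Rearranging, λ(13.6 − 0.2472×31.7) = 0.2472, so λ = 0.2472/5.765 = 0.04287 per s.

0.043 per s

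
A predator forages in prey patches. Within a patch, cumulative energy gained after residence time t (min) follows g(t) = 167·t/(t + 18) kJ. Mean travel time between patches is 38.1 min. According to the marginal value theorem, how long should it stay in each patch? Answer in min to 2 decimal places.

By the marginal value theorem, leave when the instantaneous gain rate g'(t) equals the habitat-wide average g(t)/(T + t).
g'(t) = 167·18/(t + 18)². Setting 167·18/(t+18)² = 167t/[(t+18)(38.1+t)] gives 18(38.1+t) = t(t+18), so t² = 18×38.1 = 685.8.
t* = √685.8 = 26.19 min.

26.19 min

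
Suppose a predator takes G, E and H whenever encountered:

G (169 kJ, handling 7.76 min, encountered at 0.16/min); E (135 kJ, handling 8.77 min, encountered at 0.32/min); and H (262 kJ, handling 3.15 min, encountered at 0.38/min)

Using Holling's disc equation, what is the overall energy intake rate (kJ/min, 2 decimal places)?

R = Σλ_iE_i / (1 + Σλ_ih_i)
Numerator: 0.16×169 + 0.32×135 + 0.38×262 = 169.8
Denominator: 1 + 0.16×7.76 + 0.32×8.77 + 0.38×3.15 = 6.245
R = 169.8/6.245 = 27.19 kJ/min

27.19 kJ/min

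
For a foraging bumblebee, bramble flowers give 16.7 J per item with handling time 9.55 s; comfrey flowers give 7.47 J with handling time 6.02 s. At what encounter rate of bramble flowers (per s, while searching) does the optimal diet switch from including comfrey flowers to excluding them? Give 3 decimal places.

The zero-one rule: include comfrey flowers iff E₂/h₂ > λE₁/(1+λh₁). Equality gives the switch point.
λE₁h₂ = E₂ + λE₂h₁ ⇒ λ = E₂/(E₁h₂ − E₂h₁) = 7.47/(100.5 − 71.34) = 0.2559 per s.

0.256 per s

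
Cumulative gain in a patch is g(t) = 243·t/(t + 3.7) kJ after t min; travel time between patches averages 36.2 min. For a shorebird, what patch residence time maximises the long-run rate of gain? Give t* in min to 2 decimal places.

11.57 min

By the marginal value theorem, leave when the instantaneous gain rate g'(t) equals the habitat-wide average g(t)/(T + t).
g'(t) = 243·3.7/(t + 3.7)². Setting 243·3.7/(t+3.7)² = 243t/[(t+3.7)(36.2+t)] gives 3.7(36.2+t) = t(t+3.7), so t² = 3.7×36.2 = 133.9.
t* = √133.9 = 11.57 min.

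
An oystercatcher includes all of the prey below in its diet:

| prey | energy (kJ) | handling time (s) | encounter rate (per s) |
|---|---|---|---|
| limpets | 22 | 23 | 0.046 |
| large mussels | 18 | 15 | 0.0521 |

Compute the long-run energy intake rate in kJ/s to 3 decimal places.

0.687 kJ/s

Energy encountered per unit search time: 0.046×22 + 0.0521×18 = 1.95 kJ/s.
Handling time per unit search time: 0.046×23 + 0.0521×15 = 1.84.
Rate = 1.95/(1 + 1.84) = 0.6867 kJ/s.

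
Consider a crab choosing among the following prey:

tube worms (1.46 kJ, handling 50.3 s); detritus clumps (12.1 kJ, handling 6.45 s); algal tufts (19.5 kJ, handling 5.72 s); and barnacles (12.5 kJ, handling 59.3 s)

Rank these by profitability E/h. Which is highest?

algal tufts

Profitability E/h (kJ/s): tube worms = 1.46/50.3 = 0.029, detritus clumps = 12.1/6.45 = 1.88, algal tufts = 19.5/5.72 = 3.41, barnacles = 12.5/59.3 = 0.211.
Ranked: algal tufts > detritus clumps > barnacles > tube worms.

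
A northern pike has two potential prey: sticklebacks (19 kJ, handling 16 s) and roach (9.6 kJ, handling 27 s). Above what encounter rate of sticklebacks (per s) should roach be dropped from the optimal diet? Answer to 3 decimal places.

0.027 per s

The zero-one rule: include roach iff E₂/h₂ > λE₁/(1+λh₁). Equality gives the switch point.
λE₁h₂ = E₂ + λE₂h₁ ⇒ λ = E₂/(E₁h₂ − E₂h₁) = 9.6/(513 − 153.6) = 0.02671 per s.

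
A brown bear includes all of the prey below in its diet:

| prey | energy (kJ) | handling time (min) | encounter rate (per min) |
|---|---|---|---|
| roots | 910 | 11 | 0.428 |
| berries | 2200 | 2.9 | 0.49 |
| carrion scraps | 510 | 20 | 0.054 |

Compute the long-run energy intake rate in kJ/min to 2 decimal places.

R = (0.428×910 + 0.49×2200 + 0.054×510) / (1 + 0.428×11 + 0.49×2.9 + 0.054×20) = 1495/8.209 = 182.1 kJ/min.

182.12 kJ/min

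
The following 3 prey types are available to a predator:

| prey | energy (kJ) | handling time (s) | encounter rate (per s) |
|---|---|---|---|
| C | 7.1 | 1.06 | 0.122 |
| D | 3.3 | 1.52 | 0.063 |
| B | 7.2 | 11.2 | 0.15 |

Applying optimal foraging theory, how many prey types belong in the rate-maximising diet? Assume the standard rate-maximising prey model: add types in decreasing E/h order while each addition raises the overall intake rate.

2

Rank by E/h (kJ/s): C 6.7, D 2.17, B 0.643. Include each in turn until the next type's E/h falls below the running intake rate.
Rate on top 1: 0.767. D: 2.17 > 0.767 → include.
Rate on top 2: 0.8768. B: 0.643 < 0.8768 → exclude; stop.
Optimal diet: C, D — 2 of 3 types.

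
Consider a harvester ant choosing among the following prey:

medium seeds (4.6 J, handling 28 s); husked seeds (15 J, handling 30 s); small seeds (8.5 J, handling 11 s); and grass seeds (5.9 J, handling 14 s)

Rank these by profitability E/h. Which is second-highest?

husked seeds

In descending order of E/h:
small seeds: 8.5/11 = 0.773 J/s
husked seeds: 15/30 = 0.5 J/s
grass seeds: 5.9/14 = 0.421 J/s
medium seeds: 4.6/28 = 0.164 J/s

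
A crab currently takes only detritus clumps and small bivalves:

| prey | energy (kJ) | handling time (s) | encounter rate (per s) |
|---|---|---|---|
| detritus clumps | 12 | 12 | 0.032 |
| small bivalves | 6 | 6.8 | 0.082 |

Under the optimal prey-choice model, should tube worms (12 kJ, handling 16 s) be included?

Intake rate on the current diet: R = (0.032×12 + 0.082×6) / (1 + 0.032×12 + 0.082×6.8) = 0.876/1.942 = 0.4512 kJ/s.
Profitability of tube worms: 12/16 = 0.75 kJ/s.
0.75 > 0.4512, so adding tube worms raises the average — include it.

Yes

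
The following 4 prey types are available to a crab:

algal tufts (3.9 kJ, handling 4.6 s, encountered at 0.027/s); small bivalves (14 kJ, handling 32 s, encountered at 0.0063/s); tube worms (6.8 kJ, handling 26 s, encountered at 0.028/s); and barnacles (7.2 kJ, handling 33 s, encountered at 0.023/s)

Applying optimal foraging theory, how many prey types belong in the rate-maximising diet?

4

E/h in descending order: algal tufts 0.848, small bivalves 0.438, tube worms 0.262, barnacles 0.218 kJ/s. The optimal diet is the largest prefix of this list for which every included type satisfies E_i/h_i > R on the types above it.
Rate on top 1: 0.09367. small bivalves: 0.438 > 0.09367 → include.
Rate on top 2: 0.1459. tube worms: 0.262 > 0.1459 → include.
Rate on top 3: 0.1869. barnacles: 0.218 > 0.1869 → include.
Optimal diet: algal tufts, small bivalves, tube worms, barnacles — 4 of 4 types.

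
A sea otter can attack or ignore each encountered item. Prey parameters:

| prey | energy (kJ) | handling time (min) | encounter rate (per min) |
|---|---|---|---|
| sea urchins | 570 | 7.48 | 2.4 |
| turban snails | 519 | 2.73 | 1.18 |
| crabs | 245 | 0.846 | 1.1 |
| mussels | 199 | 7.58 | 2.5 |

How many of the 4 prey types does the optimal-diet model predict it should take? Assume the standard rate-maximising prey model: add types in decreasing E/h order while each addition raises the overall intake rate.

Profitabilities (E/h, kJ/min): crabs 290, turban snails 190, sea urchins 76.2, mussels 26.3. Add prey in this order while the next type's profitability exceeds the intake rate on those already taken.
Rate on top 1: 139.6. turban snails: 190 > 139.6 → include.
Rate on top 2: 171.2. sea urchins: 76.2 < 171.2 → exclude; stop.
Optimal diet: crabs, turban snails — 2 of 4 types.

2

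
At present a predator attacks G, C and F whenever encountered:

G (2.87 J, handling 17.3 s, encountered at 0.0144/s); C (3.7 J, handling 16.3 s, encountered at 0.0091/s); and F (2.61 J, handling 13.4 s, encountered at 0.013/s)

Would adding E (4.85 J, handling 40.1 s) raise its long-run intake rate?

Yes

Intake rate on the current diet: R = (0.0144×2.87 + 0.0091×3.7 + 0.013×2.61) / (1 + 0.0144×17.3 + 0.0091×16.3 + 0.013×13.4) = 0.1089/1.572 = 0.06931 J/s.
E: E/h = 4.85/40.1 = 0.1209 J/s.
0.1209 > 0.06931, so adding E raises the average — include it.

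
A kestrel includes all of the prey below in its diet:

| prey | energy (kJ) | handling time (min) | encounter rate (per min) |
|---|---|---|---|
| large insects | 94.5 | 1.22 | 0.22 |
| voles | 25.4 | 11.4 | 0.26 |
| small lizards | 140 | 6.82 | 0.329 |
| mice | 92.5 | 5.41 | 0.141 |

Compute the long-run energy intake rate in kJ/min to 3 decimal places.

11.949 kJ/min

R = Σλ_iE_i / (1 + Σλ_ih_i)
Numerator: 0.22×94.5 + 0.26×25.4 + 0.329×140 + 0.141×92.5 = 86.5
Denominator: 1 + 0.22×1.22 + 0.26×11.4 + 0.329×6.82 + 0.141×5.41 = 7.239
R = 86.5/7.239 = 11.95 kJ/min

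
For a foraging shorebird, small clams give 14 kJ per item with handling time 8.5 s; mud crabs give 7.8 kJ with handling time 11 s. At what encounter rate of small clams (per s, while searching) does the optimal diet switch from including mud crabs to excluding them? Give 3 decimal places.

At the threshold, the rate on small clams alone equals the profitability of mud crabs: λ·14/(1 + λ·8.5) = 7.8/11 = 0.7091.
Rearranging, λ(14 − 0.7091×8.5) = 0.7091, so λ = 0.7091/7.973 = 0.08894 per s.

0.089 per s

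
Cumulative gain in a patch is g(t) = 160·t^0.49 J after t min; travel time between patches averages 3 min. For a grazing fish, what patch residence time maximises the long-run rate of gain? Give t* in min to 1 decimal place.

2.9 min

Optimal t* satisfies g'(t*) = g(t*)/(T + t*).
g'(t) = 0.49·160·t^-0.51. Setting 0.49·160·t^-0.51 = 160·t^0.49/(3+t) gives 0.49(3+t) = t, so 0.51·t = 0.49×3.
t* = 0.49×3/0.51 = 2.882 min.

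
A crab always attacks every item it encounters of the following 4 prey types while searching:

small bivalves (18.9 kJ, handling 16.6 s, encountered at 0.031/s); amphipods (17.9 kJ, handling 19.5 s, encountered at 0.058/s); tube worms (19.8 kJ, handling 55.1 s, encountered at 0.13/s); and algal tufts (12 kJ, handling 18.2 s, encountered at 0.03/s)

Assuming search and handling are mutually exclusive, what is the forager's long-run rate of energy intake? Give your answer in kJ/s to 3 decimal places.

0.440 kJ/s

R = (0.031×18.9 + 0.058×17.9 + 0.13×19.8 + 0.03×12) / (1 + 0.031×16.6 + 0.058×19.5 + 0.13×55.1 + 0.03×18.2) = 4.558/10.35 = 0.4402 kJ/s.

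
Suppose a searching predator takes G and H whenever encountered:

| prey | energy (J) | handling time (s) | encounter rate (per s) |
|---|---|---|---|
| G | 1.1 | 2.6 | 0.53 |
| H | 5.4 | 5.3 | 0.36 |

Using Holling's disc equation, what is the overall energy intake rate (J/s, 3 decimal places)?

R = (0.53×1.1 + 0.36×5.4) / (1 + 0.53×2.6 + 0.36×5.3) = 2.527/4.286 = 0.5896 J/s.

0.590 J/s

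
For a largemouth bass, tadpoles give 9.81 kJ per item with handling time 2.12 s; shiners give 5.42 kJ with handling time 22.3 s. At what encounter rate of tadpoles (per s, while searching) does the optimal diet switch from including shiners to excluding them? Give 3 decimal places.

0.026 per s

The zero-one rule: include shiners iff E₂/h₂ > λE₁/(1+λh₁). Equality gives the switch point.
λE₁h₂ = E₂ + λE₂h₁ ⇒ λ = E₂/(E₁h₂ − E₂h₁) = 5.42/(218.8 − 11.49) = 0.02615 per s.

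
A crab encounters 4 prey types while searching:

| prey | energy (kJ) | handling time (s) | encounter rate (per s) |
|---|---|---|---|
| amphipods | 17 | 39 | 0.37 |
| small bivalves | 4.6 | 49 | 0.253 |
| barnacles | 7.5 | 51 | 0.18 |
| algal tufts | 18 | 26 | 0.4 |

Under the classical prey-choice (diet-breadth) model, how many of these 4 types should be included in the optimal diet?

Rank by E/h (kJ/s): algal tufts 0.692, amphipods 0.436, barnacles 0.147, small bivalves 0.0939. Include each in turn until the next type's E/h falls below the running intake rate.
Rate on top 1: 0.6316. amphipods: 0.436 < 0.6316 → exclude; stop.
Optimal diet: algal tufts — 1 of 4 types.

1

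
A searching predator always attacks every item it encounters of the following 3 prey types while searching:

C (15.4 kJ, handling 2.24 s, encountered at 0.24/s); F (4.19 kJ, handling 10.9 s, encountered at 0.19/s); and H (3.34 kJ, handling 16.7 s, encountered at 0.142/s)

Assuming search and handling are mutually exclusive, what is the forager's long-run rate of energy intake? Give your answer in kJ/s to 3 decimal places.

0.830 kJ/s

Energy encountered per unit search time: 0.24×15.4 + 0.19×4.19 + 0.142×3.34 = 4.966 kJ/s.
Handling time per unit search time: 0.24×2.24 + 0.19×10.9 + 0.142×16.7 = 4.98.
Rate = 4.966/(1 + 4.98) = 0.8305 kJ/s.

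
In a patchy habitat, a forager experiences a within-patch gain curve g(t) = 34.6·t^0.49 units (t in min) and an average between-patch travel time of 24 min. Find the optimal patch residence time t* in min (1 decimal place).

23.1 min

Optimal t* satisfies g'(t*) = g(t*)/(T + t*).
g'(t) = 0.49·34.6·t^-0.51. Setting 0.49·34.6·t^-0.51 = 34.6·t^0.49/(24+t) gives 0.49(24+t) = t, so 0.51·t = 0.49×24.
t* = 0.49×24/0.51 = 23.06 min.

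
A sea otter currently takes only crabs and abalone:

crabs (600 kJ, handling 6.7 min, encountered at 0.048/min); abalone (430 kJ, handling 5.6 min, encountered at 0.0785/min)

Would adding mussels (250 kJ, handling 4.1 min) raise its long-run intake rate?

Current rate: (0.048×600 + 0.0785×430)/(1 + 0.048×6.7 + 0.0785×5.6) = 35.52 kJ/min.
Profitability of mussels: 250/4.1 = 60.98 kJ/min.
Since 60.98 > R, including mussels increases the long-run rate.

Yes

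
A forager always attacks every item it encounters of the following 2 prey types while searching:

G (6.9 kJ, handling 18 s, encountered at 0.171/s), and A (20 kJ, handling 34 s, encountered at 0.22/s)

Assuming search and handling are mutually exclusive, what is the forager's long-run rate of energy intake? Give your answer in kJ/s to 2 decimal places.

R = Σλ_iE_i / (1 + Σλ_ih_i)
Numerator: 0.171×6.9 + 0.22×20 = 5.58
Denominator: 1 + 0.171×18 + 0.22×34 = 11.56
R = 5.58/11.56 = 0.4828 kJ/s

0.48 kJ/s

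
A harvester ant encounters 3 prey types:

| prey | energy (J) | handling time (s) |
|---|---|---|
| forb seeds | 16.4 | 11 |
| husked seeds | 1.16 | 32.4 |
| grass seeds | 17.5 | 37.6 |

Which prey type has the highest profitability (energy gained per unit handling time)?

forb seeds

Profitability E/h (J/s): forb seeds = 16.4/11 = 1.49, husked seeds = 1.16/32.4 = 0.0358, grass seeds = 17.5/37.6 = 0.465.
Ranked: forb seeds > grass seeds > husked seeds.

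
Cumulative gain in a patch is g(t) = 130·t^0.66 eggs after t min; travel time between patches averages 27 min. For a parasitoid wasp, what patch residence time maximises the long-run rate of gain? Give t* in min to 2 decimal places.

52.41 min

Optimal t* satisfies g'(t*) = g(t*)/(T + t*).
g'(t) = 0.66·130·t^-0.34. Setting 0.66·130·t^-0.34 = 130·t^0.66/(27+t) gives 0.66(27+t) = t, so 0.34·t = 0.66×27.
t* = 0.66×27/0.34 = 52.41 min.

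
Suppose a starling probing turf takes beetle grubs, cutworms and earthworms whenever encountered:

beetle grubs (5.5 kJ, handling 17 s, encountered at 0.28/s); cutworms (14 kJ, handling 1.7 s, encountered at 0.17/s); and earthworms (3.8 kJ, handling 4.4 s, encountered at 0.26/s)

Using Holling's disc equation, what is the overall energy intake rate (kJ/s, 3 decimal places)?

Energy encountered per unit search time: 0.28×5.5 + 0.17×14 + 0.26×3.8 = 4.908 kJ/s.
Handling time per unit search time: 0.28×17 + 0.17×1.7 + 0.26×4.4 = 6.193.
Rate = 4.908/(1 + 6.193) = 0.6823 kJ/s.

0.682 kJ/s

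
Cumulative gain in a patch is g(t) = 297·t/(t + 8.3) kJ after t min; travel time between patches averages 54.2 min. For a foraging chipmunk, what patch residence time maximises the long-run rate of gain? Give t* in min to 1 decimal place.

21.2 min

By the marginal value theorem, leave when the instantaneous gain rate g'(t) equals the habitat-wide average g(t)/(T + t).
g'(t) = 297·8.3/(t + 8.3)². Setting 297·8.3/(t+8.3)² = 297t/[(t+8.3)(54.2+t)] gives 8.3(54.2+t) = t(t+8.3), so t² = 8.3×54.2 = 449.9.
t* = √449.9 = 21.21 min.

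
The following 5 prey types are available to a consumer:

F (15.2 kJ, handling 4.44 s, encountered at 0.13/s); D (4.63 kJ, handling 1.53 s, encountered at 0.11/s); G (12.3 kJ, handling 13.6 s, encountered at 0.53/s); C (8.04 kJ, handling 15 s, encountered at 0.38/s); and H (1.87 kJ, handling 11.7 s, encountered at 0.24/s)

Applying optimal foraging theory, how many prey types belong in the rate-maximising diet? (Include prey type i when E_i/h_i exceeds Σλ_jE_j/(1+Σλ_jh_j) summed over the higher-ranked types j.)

2

Profitabilities (E/h, kJ/s): F 3.42, D 3.03, G 0.904, C 0.536, H 0.16. Add prey in this order while the next type's profitability exceeds the intake rate on those already taken.
Rate on top 1: 1.253. D: 3.03 > 1.253 → include.
Rate on top 2: 1.424. G: 0.904 < 1.424 → exclude; stop.
Optimal diet: F, D — 2 of 5 types.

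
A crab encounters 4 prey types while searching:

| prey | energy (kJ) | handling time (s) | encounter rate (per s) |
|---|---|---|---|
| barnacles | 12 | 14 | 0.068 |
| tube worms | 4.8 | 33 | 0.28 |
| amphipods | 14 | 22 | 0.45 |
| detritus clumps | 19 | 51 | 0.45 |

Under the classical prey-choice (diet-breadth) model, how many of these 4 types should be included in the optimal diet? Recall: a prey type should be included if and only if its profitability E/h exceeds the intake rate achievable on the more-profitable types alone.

2

Rank by E/h (kJ/s): barnacles 0.857, amphipods 0.636, detritus clumps 0.373, tube worms 0.145. Include each in turn until the next type's E/h falls below the running intake rate.
Rate on top 1: 0.418. amphipods: 0.636 > 0.418 → include.
Rate on top 2: 0.6004. detritus clumps: 0.373 < 0.6004 → exclude; stop.
Optimal diet: barnacles, amphipods — 2 of 4 types.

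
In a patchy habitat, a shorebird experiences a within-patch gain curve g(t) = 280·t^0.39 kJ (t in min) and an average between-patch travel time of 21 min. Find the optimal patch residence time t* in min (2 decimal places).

Maximise g(t)/(T+t): set derivative to zero → g'(t)(T+t) = g(t).
g'(t) = 0.39·280·t^-0.61. Setting 0.39·280·t^-0.61 = 280·t^0.39/(21+t) gives 0.39(21+t) = t, so 0.61·t = 0.39×21.
t* = 0.39×21/0.61 = 13.43 min.

13.43 min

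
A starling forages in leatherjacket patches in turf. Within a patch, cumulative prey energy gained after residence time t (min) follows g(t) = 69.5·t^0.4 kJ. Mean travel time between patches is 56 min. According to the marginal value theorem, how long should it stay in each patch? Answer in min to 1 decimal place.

Maximise g(t)/(T+t): set derivative to zero → g'(t)(T+t) = g(t).
g'(t) = 0.4·69.5·t^-0.6. Setting 0.4·69.5·t^-0.6 = 69.5·t^0.4/(56+t) gives 0.4(56+t) = t, so 0.60·t = 0.4×56.
t* = 0.4×56/0.60 = 37.33 min.

37.3 min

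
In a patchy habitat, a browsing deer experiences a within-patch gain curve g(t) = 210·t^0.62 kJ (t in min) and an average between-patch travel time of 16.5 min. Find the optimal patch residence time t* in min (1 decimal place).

26.9 min

By the marginal value theorem, leave when the instantaneous gain rate g'(t) equals the habitat-wide average g(t)/(T + t).
g'(t) = 0.62·210·t^-0.38. Setting 0.62·210·t^-0.38 = 210·t^0.62/(16.5+t) gives 0.62(16.5+t) = t, so 0.38·t = 0.62×16.5.
t* = 0.62×16.5/0.38 = 26.92 min.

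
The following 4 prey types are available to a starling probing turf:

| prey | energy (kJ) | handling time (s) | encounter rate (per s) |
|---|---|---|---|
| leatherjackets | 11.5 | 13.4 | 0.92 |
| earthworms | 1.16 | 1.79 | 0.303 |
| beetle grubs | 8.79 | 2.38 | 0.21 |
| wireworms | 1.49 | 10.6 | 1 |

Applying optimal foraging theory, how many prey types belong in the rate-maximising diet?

1

Profitabilities (E/h, kJ/s): beetle grubs 3.69, leatherjackets 0.858, earthworms 0.648, wireworms 0.141. Add prey in this order while the next type's profitability exceeds the intake rate on those already taken.
Rate on top 1: 1.231. leatherjackets: 0.858 < 1.231 → exclude; stop.
Optimal diet: beetle grubs — 1 of 4 types.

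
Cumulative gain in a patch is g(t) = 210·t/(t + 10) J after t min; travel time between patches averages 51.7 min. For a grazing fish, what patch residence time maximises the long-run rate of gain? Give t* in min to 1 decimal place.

Maximise g(t)/(T+t): set derivative to zero → g'(t)(T+t) = g(t).
g'(t) = 210·10/(t + 10)². Setting 210·10/(t+10)² = 210t/[(t+10)(51.7+t)] gives 10(51.7+t) = t(t+10), so t² = 10×51.7 = 517.
t* = √517 = 22.74 min.

22.7 min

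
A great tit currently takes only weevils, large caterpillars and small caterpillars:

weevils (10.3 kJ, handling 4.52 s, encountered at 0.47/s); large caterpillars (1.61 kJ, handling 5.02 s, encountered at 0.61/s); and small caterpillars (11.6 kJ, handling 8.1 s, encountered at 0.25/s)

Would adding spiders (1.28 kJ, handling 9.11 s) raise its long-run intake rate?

No

On weevils, large caterpillars and small caterpillars alone, R = ΣλE/(1+Σλh) = 8.723/8.212 = 1.062 kJ/s.
spiders: E/h = 1.28/9.11 = 0.1405 kJ/s.
Since 0.1405 < R, time spent handling spiders is better spent searching.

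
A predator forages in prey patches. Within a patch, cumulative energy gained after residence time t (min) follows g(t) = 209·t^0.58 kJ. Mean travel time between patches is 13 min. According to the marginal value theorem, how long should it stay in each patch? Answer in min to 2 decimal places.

Optimal t* satisfies g'(t*) = g(t*)/(T + t*).
g'(t) = 0.58·209·t^-0.42. Setting 0.58·209·t^-0.42 = 209·t^0.58/(13+t) gives 0.58(13+t) = t, so 0.42·t = 0.58×13.
t* = 0.58×13/0.42 = 17.95 min.

17.95 min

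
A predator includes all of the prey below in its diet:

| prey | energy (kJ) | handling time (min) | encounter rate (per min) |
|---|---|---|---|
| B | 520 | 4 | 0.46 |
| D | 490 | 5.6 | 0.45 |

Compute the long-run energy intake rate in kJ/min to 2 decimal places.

85.76 kJ/min

Energy encountered per unit search time: 0.46×520 + 0.45×490 = 459.7 kJ/min.
Handling time per unit search time: 0.46×4 + 0.45×5.6 = 4.36.
Rate = 459.7/(1 + 4.36) = 85.76 kJ/min.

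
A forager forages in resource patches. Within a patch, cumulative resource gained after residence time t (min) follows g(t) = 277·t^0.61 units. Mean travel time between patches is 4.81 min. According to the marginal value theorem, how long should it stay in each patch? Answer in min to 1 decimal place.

7.5 min

Optimal t* satisfies g'(t*) = g(t*)/(T + t*).
g'(t) = 0.61·277·t^-0.39. Setting 0.61·277·t^-0.39 = 277·t^0.61/(4.81+t) gives 0.61(4.81+t) = t, so 0.39·t = 0.61×4.81.
t* = 0.61×4.81/0.39 = 7.523 min.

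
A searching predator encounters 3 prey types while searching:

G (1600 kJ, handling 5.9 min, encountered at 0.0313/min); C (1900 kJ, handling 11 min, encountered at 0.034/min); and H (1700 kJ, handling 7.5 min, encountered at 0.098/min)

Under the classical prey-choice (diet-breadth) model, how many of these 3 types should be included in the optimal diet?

3

Rank by E/h (kJ/min): G 271, H 227, C 173. Include each in turn until the next type's E/h falls below the running intake rate.
Rate on top 1: 42.27. H: 227 > 42.27 → include.
Rate on top 2: 112.9. C: 173 > 112.9 → include.
Optimal diet: G, H, C — 3 of 3 types.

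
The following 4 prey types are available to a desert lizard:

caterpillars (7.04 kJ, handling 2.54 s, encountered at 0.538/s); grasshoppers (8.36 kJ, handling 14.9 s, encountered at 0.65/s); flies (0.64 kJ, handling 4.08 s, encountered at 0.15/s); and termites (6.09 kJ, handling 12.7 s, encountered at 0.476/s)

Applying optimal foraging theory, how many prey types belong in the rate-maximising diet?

E/h in descending order: caterpillars 2.77, grasshoppers 0.561, termites 0.48, flies 0.157 kJ/s. The optimal diet is the largest prefix of this list for which every included type satisfies E_i/h_i > R on the types above it.
Rate on top 1: 1.6. grasshoppers: 0.561 < 1.6 → exclude; stop.
Optimal diet: caterpillars — 1 of 4 types.

1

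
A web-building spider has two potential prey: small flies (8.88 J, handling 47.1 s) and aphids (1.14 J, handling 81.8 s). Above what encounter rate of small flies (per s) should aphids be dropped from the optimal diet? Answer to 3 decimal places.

0.002 per s

At the threshold, the rate on small flies alone equals the profitability of aphids: λ·8.88/(1 + λ·47.1) = 1.14/81.8 = 0.01394.
Rearranging, λ(8.88 − 0.01394×47.1) = 0.01394, so λ = 0.01394/8.224 = 0.001695 per s.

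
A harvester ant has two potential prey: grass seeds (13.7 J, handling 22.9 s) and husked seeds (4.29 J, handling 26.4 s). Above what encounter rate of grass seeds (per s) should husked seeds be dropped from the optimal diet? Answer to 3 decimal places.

The zero-one rule: include husked seeds iff E₂/h₂ > λE₁/(1+λh₁). Equality gives the switch point.
λE₁h₂ = E₂ + λE₂h₁ ⇒ λ = E₂/(E₁h₂ − E₂h₁) = 4.29/(361.7 − 98.24) = 0.01628 per s.

0.016 per s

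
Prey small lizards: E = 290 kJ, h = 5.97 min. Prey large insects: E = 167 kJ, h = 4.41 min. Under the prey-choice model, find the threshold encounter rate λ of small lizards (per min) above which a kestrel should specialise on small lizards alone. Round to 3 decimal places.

The zero-one rule: include large insects iff E₂/h₂ > λE₁/(1+λh₁). Equality gives the switch point.
λE₁h₂ = E₂ + λE₂h₁ ⇒ λ = E₂/(E₁h₂ − E₂h₁) = 167/(1279 − 997) = 0.5924 per min.

0.592 per min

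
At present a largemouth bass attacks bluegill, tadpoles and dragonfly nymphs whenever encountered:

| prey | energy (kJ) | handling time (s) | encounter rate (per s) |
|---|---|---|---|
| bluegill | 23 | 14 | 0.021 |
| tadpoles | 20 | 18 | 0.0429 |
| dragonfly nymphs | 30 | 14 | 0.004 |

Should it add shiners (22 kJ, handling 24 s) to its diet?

Intake rate on the current diet: R = (0.021×23 + 0.0429×20 + 0.004×30) / (1 + 0.021×14 + 0.0429×18 + 0.004×14) = 1.461/2.122 = 0.6884 kJ/s.
shiners: E/h = 22/24 = 0.9167 kJ/s.
Since 0.9167 > R, including shiners increases the long-run rate.

Yes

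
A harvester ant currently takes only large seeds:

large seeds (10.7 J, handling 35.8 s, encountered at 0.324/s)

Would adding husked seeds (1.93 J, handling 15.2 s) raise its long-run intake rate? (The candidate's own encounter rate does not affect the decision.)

Current rate: (0.324×10.7)/(1 + 0.324×35.8) = 0.2752 J/s.
husked seeds: E/h = 1.93/15.2 = 0.127 J/s.
0.127 < 0.2752, so adding husked seeds would lower the average — exclude it.

No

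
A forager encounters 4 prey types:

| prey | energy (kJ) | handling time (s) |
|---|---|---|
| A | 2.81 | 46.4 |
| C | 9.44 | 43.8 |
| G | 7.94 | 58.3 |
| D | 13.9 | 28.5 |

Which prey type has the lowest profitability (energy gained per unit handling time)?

Profitability E/h (kJ/s): A = 2.81/46.4 = 0.0606, C = 9.44/43.8 = 0.216, G = 7.94/58.3 = 0.136, D = 13.9/28.5 = 0.488.
Ranked: D > C > G > A.

A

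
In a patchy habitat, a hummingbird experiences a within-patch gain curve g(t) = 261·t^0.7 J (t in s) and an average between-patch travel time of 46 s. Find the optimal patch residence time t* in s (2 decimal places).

107.33 s

By the marginal value theorem, leave when the instantaneous gain rate g'(t) equals the habitat-wide average g(t)/(T + t).
g'(t) = 0.7·261·t^-0.3. Setting 0.7·261·t^-0.3 = 261·t^0.7/(46+t) gives 0.7(46+t) = t, so 0.30·t = 0.7×46.
t* = 0.7×46/0.30 = 107.3 s.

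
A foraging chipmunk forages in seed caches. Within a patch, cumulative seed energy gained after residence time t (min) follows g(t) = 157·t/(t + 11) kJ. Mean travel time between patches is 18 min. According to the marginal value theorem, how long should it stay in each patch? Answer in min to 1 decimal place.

Maximise g(t)/(T+t): set derivative to zero → g'(t)(T+t) = g(t).
g'(t) = 157·11/(t + 11)². Setting 157·11/(t+11)² = 157t/[(t+11)(18+t)] gives 11(18+t) = t(t+11), so t² = 11×18 = 198.
t* = √198 = 14.07 min.

14.1 min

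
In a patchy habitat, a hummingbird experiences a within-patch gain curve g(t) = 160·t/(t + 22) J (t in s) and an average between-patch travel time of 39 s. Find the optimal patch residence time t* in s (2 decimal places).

By the marginal value theorem, leave when the instantaneous gain rate g'(t) equals the habitat-wide average g(t)/(T + t).
g'(t) = 160·22/(t + 22)². Setting 160·22/(t+22)² = 160t/[(t+22)(39+t)] gives 22(39+t) = t(t+22), so t² = 22×39 = 858.
t* = √858 = 29.29 s.

29.29 s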